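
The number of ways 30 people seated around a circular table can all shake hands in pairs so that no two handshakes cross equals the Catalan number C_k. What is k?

With 30 = 2·15 people, non-crossing handshake pairings are non-crossing perfect matchings on a circle, counted by C_15.

15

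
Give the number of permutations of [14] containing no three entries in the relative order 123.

Permutations of [n] avoiding any single length-3 pattern are counted by C_n; here n = 14.
C_14 = 2674440.

2674440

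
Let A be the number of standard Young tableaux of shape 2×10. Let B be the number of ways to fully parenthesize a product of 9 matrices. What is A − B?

Standard Young tableaux of shape 2×n are counted by C_n; here n = 10. So A = C_10 = 16796.
Ways to associate a product of 9 factors correspond to binary trees on 9 leaves, so the count is C_8. So B = C_8 = 1430.
A − B = 16796 − 1430 = 15366.

15366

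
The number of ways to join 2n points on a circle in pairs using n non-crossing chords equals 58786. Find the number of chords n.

Non-crossing pairings of 2n points on a circle are counted by C_n; 58786 = C_11.

11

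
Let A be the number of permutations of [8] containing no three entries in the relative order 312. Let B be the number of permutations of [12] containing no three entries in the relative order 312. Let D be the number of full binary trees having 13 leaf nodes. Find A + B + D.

Permutations of [n] avoiding any single length-3 pattern are counted by C_n; here n = 8. So A = C_8 = 1430.
Permutations of [n] avoiding any single length-3 pattern are counted by C_n; here n = 12. So B = C_12 = 208012.
A full binary tree with L leaves has L−1 internal nodes and is counted by C_{L−1}; L = 13 gives C_12. So D = C_12 = 208012.
A + B + D = 1430 + 208012 + 208012 = 417454.

417454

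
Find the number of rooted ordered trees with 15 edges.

9694845

A rooted plane tree with 15 edges has 16 nodes, and the count is C_15.
C_15 = 9694845.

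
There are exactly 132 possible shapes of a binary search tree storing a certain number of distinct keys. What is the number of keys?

Binary search tree shapes on n keys are counted by C_n. Since C_6 = 132, the index is 6.

6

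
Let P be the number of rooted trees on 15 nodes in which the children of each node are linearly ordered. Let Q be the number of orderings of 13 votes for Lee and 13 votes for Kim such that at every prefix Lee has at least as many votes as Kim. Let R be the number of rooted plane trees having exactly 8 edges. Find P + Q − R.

3415910

A rooted plane tree on 15 nodes has 14 edges, and such trees are counted by C_14. So P = C_14 = 2674440.
Ballot sequences with n votes each where one side never trails are Dyck words, counted by C_n; here n = 13. So Q = C_13 = 742900.
A rooted plane tree with 8 edges has 9 nodes, and the count is C_8. So R = C_8 = 1430.
P + Q − R = 2674440 + 742900 − 1430 = 3415910.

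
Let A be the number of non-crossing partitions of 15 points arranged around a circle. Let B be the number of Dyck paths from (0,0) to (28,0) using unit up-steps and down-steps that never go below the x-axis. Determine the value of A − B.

The non-crossing partitions of [15] form a lattice of size C_15. So A = C_15 = 9694845.
Paths of 14 up- and 14 down-steps that never dip below the axis are Dyck paths; their count is C_14. So B = C_14 = 2674440.
A − B = 9694845 − 2674440 = 7020405.

7020405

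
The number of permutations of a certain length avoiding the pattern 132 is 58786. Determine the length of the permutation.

11

Permutations of [n] avoiding a fixed length-3 pattern are counted by C_n. Since C_11 = 58786, the index is 11.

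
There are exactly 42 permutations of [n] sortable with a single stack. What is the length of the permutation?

Stack-sortable permutations of [n] are counted by C_n. The Catalan number equal to 42 is C_5.

5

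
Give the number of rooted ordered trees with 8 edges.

1430

Rooted ordered trees with n edges are counted by C_n; here n = 8.
C_8 = C(16,8)/9 = 12870/9 = 1430.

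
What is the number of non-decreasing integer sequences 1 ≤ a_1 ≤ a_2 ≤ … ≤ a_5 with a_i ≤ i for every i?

42

Such sub-staircase sequences of length n are counted by C_n; here n = 5.
C_5 = C_4 · 2(2·4+1)/(4+2) = 14 · 18/6 = 42.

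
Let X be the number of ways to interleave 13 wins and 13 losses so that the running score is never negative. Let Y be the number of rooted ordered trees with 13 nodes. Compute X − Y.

534888

Reading a vote for the leader as '(' and for the other as ')' turns such a sequence into a balanced string of 13 pairs, so the count is C_13. So X = C_13 = 742900.
A rooted plane tree on 13 nodes has 12 edges, and such trees are counted by C_12. So Y = C_12 = 208012.
X − Y = 742900 − 208012 = 534888.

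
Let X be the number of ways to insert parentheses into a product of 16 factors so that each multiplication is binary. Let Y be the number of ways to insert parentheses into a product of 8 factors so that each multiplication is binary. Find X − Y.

Ways to associate a product of 16 factors correspond to binary trees on 16 leaves, so the count is C_15. So X = C_15 = 9694845.
Bracketing 8 factors into binary products is counted by C_{8−1} = C_7. So Y = C_7 = 429.
X − Y = 9694845 − 429 = 9694416.

9694416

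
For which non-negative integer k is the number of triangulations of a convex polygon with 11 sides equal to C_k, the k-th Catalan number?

A convex 11-gon is triangulated into 9 triangles, and the number of such triangulations is the Catalan number C_{11−2} = C_9.

9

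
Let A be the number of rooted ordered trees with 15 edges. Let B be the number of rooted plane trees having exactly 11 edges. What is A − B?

9636059

A rooted plane tree with 15 edges has 16 nodes, and the count is C_15. So A = C_15 = 9694845.
Rooted ordered trees with n edges are counted by C_n; here n = 11. So B = C_11 = 58786.
A − B = 9694845 − 58786 = 9636059.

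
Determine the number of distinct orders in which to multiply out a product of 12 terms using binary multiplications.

Ways to associate a product of 12 factors correspond to binary trees on 12 leaves, so the count is C_11.
C_11 = C(22,11)/12 = 705432/12 = 58786.

58786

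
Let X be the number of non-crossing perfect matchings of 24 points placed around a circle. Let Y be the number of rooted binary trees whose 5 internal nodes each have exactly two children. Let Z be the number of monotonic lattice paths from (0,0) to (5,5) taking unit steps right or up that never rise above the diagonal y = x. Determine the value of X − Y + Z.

Pairing 24 circle points by 12 non-crossing chords gives C_12 matchings. So X = C_12 = 208012.
Full binary trees with n internal nodes are counted by C_n; here n = 5. So Y = C_5 = 42.
Sub-diagonal monotone paths from (0,0) to (5,5) biject with Dyck paths of semilength 5, giving C_5. So Z = C_5 = 42.
X − Y + Z = 208012 − 42 + 42 = 208012.

208012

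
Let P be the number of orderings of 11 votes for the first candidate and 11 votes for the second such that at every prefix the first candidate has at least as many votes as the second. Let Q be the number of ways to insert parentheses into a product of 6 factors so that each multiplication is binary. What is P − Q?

Ballot sequences with n votes each where one side never trails are Dyck words, counted by C_n; here n = 11. So P = C_11 = 58786.
Bracketing 6 factors into binary products is counted by C_{6−1} = C_5. So Q = C_5 = 42.
P − Q = 58786 − 42 = 58744.

58744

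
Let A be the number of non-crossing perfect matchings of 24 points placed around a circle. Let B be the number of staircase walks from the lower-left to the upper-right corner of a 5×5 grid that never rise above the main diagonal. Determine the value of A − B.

207970

Non-crossing perfect matchings of 2n points on a circle are counted by C_n; with 24 points, n = 12. So A = C_12 = 208012.
Sub-diagonal monotone paths from (0,0) to (5,5) biject with Dyck paths of semilength 5, giving C_5. So B = C_5 = 42.
A − B = 208012 − 42 = 207970.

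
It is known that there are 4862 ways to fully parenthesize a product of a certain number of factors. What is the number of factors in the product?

10

Parenthesizations of m factors are counted by C_{m−1}; 4862 = C_9.
So the index is 9, and the number of factors is 9 + 1 = 10.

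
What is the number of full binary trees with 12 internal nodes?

208012

The number of full binary trees on 12 internal nodes is the Catalan number C_12.
C_12 = C(24,12)/13 = 2704156/13 = 208012.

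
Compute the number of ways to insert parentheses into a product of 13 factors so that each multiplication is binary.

208012

Ways to associate a product of 13 factors correspond to binary trees on 13 leaves, so the count is C_12.
C_12 = 208012.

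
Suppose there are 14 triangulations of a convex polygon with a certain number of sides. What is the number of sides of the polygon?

6

Triangulations of a convex m-gon are counted by C_{m−2}; 14 = C_4.
So m − 2 = 4, giving m = 6 sides.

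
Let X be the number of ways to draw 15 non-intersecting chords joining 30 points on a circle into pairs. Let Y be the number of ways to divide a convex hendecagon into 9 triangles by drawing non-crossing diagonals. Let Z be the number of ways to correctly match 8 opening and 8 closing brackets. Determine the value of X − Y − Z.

9688553

Non-crossing perfect matchings of 2n points on a circle are counted by C_n; with 30 points, n = 15. So X = C_15 = 9694845.
The number of triangulations of an 11-gon is the Catalan number C_9 (index = sides − 2). So Y = C_9 = 4862.
Balanced strings of n pairs of brackets are counted by C_n; here n = 8. So Z = C_8 = 1430.
X − Y − Z = 9694845 − 4862 − 1430 = 9688553.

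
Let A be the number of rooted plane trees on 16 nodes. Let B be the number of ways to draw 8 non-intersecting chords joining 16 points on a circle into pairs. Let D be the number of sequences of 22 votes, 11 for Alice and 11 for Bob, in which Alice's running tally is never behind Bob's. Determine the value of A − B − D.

A rooted plane tree on 16 nodes has 15 edges, and such trees are counted by C_15. So A = C_15 = 9694845.
Non-crossing perfect matchings of 2n points on a circle are counted by C_n; with 16 points, n = 8. So B = C_8 = 1430.
Ballot sequences with n votes each where one side never trails are Dyck words, counted by C_n; here n = 11. So D = C_11 = 58786.
A − B − D = 9694845 − 1430 − 58786 = 9634629.

9634629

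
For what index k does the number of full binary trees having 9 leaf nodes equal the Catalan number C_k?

Full binary trees with 9 leaves have 9−1 = 8 internal nodes, so there are C_8 of them.

8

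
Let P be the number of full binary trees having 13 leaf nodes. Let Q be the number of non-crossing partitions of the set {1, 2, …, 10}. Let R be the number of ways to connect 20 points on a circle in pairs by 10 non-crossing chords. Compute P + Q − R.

A full binary tree with L leaves has L−1 internal nodes and is counted by C_{L−1}; L = 13 gives C_12. So P = C_12 = 208012.
The non-crossing partitions of [10] form a lattice of size C_10. So Q = C_10 = 16796.
Pairing 20 circle points by 10 non-crossing chords gives C_10 matchings. So R = C_10 = 16796.
P + Q − R = 208012 + 16796 − 16796 = 208012.

208012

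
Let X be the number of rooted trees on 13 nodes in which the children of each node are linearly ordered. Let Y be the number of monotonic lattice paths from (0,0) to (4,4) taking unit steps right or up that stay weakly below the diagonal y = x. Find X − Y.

A rooted plane tree on 13 nodes has 12 edges, and such trees are counted by C_12. So X = C_12 = 208012.
Monotone paths in an n×n grid that stay weakly below the diagonal are counted by C_n; here n = 4. So Y = C_4 = 14.
X − Y = 208012 − 14 = 207998.

207998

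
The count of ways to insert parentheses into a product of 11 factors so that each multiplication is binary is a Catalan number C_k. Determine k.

Bracketing 11 factors into binary products is counted by C_{11−1} = C_10.

10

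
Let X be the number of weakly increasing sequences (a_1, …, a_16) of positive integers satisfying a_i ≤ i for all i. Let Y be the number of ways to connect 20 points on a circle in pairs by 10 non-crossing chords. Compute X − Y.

Weakly increasing sequences with a_i ≤ i biject with Dyck paths of semilength 16, so there are C_16. So X = C_16 = 35357670.
Pairing 20 circle points by 10 non-crossing chords gives C_10 matchings. So Y = C_10 = 16796.
X − Y = 35357670 − 16796 = 35340874.

35340874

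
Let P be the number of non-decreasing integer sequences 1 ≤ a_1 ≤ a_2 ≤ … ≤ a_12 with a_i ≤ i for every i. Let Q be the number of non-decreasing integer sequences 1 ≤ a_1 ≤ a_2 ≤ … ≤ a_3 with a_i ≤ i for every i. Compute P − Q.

208007

Weakly increasing sequences with a_i ≤ i biject with Dyck paths of semilength 12, so there are C_12. So P = C_12 = 208012.
Weakly increasing sequences with a_i ≤ i biject with Dyck paths of semilength 3, so there are C_3. So Q = C_3 = 5.
P − Q = 208012 − 5 = 208007.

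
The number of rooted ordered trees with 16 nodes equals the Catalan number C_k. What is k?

15

Rooted ordered (plane) trees on m nodes have m−1 edges and are counted by C_{m−1}; m = 16 gives C_15.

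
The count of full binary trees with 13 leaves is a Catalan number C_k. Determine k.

12

Full binary trees with 13 leaves have 13−1 = 12 internal nodes, so there are C_12 of them.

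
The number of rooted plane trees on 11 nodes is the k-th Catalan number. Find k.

10

Rooted ordered (plane) trees on m nodes have m−1 edges and are counted by C_{m−1}; m = 11 gives C_10.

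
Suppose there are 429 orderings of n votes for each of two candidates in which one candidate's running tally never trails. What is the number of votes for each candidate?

Such ballot sequences with n votes each are counted by C_n; 429 = C_7.

7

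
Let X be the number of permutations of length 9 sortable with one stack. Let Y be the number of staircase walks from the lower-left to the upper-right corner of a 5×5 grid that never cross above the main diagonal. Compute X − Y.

4820

By Knuth's characterisation, the stack-sortable permutations of length 9 are the 231-avoiders, numbering C_9. So X = C_9 = 4862.
Sub-diagonal monotone paths from (0,0) to (5,5) biject with Dyck paths of semilength 5, giving C_5. So Y = C_5 = 42.
X − Y = 4862 − 42 = 4820.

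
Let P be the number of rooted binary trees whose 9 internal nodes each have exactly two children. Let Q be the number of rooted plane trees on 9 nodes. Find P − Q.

The number of full binary trees on 9 internal nodes is the Catalan number C_9. So P = C_9 = 4862.
Rooted ordered (plane) trees on m nodes have m−1 edges and are counted by C_{m−1}; m = 9 gives C_8. So Q = C_8 = 1430.
P − Q = 4862 − 1430 = 3432.

3432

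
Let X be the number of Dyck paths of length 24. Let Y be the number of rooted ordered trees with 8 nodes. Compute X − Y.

Dyck paths of semilength n (length 2n) are counted by C_n; here n = 12. So X = C_12 = 208012.
A rooted plane tree on 8 nodes has 7 edges, and such trees are counted by C_7. So Y = C_7 = 429.
X − Y = 208012 − 429 = 207583.

207583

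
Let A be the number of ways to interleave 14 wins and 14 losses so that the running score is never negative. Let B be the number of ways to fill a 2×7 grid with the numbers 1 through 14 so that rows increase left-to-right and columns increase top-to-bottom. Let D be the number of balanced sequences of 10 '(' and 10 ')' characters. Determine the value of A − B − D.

2657215

Reading a vote for the leader as '(' and for the other as ')' turns such a sequence into a balanced string of 14 pairs, so the count is C_14. So A = C_14 = 2674440.
By the hook-length formula (or a Dyck-path bijection), SYT of shape 2×7 number C_7. So B = C_7 = 429.
With 10 pairs the number of balanced bracket strings is the Catalan number C_10. So D = C_10 = 16796.
A − B − D = 2674440 − 429 − 16796 = 2657215.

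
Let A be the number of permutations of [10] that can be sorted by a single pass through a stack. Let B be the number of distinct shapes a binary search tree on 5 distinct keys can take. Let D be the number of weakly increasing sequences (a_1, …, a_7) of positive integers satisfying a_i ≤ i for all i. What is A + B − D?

Stack-sortable permutations are exactly the 231-avoiding ones, counted by C_n; here n = 10. So A = C_10 = 16796.
Binary trees (left/right distinguished) on n nodes are counted by C_n; here n = 5. So B = C_5 = 42.
Such sub-staircase sequences of length n are counted by C_n; here n = 7. So D = C_7 = 429.
A + B − D = 16796 + 42 − 429 = 16409.

16409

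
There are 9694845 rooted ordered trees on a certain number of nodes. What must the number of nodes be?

16

Rooted ordered trees on m nodes are counted by C_{m−1}, and C_15 = 9694845.
So the index is 15, and the number of nodes is 15 + 1 = 16.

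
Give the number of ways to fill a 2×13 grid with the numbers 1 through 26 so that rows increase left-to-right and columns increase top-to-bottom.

By the hook-length formula (or a Dyck-path bijection), SYT of shape 2×13 number C_13.
C_13 = 742900.

742900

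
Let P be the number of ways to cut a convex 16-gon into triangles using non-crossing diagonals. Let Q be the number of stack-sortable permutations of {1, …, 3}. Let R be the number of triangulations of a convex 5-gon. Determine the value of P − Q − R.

Triangulations of a convex m-gon are counted by C_{m−2}; with m = 16 this is C_14. So P = C_14 = 2674440.
By Knuth's characterisation, the stack-sortable permutations of length 3 are the 231-avoiders, numbering C_3. So Q = C_3 = 5.
Triangulations of a convex m-gon are counted by C_{m−2}; with m = 5 this is C_3. So R = C_3 = 5.
P − Q − R = 2674440 − 5 − 5 = 2674430.

2674430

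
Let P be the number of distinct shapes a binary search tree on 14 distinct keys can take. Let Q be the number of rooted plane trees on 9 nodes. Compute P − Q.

There are C_n binary search tree shapes on n keys; with n = 14 that is C_14. So P = C_14 = 2674440.
Rooted ordered (plane) trees on m nodes have m−1 edges and are counted by C_{m−1}; m = 9 gives C_8. So Q = C_8 = 1430.
P − Q = 2674440 − 1430 = 2673010.

2673010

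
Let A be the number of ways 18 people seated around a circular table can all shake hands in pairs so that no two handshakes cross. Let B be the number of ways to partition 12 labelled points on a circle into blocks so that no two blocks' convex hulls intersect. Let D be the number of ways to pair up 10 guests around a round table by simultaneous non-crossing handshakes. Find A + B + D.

Non-crossing handshake pairings of 2n people are counted by C_n; 18 people gives n = 9. So A = C_9 = 4862.
The non-crossing partitions of [12] form a lattice of size C_12. So B = C_12 = 208012.
Non-crossing handshake pairings of 2n people are counted by C_n; 10 people gives n = 5. So D = C_5 = 42.
A + B + D = 4862 + 208012 + 42 = 212916.

212916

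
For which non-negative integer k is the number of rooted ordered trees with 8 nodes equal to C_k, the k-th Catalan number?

7

Rooted ordered (plane) trees on m nodes have m−1 edges and are counted by C_{m−1}; m = 8 gives C_7.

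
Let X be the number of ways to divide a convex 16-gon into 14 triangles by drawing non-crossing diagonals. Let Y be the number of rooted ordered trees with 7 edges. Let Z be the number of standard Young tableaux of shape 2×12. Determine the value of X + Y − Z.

The number of triangulations of a 16-gon is the Catalan number C_14 (index = sides − 2). So X = C_14 = 2674440.
Rooted ordered trees with n edges are counted by C_n; here n = 7. So Y = C_7 = 429.
Standard Young tableaux of shape 2×n are counted by C_n; here n = 12. So Z = C_12 = 208012.
X + Y − Z = 2674440 + 429 − 208012 = 2466857.

2466857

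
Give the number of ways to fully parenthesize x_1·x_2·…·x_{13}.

208012

Parenthesizations of m factors correspond to full binary trees with m leaves, counted by C_{m−1}; m = 13 gives C_12.
C_12 = C_11 · 2(2·11+1)/(11+2) = 58786 · 46/13 = 208012.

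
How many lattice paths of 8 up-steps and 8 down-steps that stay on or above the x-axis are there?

1430

Paths of 8 up- and 8 down-steps that never dip below the axis are Dyck paths; their count is C_8.
C_8 = C(16,8)/9 = 12870/9 = 1430.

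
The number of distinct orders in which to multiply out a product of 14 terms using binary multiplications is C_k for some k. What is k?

Parenthesizations of m factors correspond to full binary trees with m leaves, counted by C_{m−1}; m = 14 gives C_13.

13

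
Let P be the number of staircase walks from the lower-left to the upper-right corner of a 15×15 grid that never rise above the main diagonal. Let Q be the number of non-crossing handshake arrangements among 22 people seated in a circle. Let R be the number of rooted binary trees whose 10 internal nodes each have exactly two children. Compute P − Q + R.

Monotone paths in an n×n grid that stay weakly below the diagonal are counted by C_n; here n = 15. So P = C_15 = 9694845.
With 22 = 2·11 people, non-crossing handshake pairings are non-crossing perfect matchings on a circle, counted by C_11. So Q = C_11 = 58786.
The number of full binary trees on 10 internal nodes is the Catalan number C_10. So R = C_10 = 16796.
P − Q + R = 9694845 − 58786 + 16796 = 9652855.

9652855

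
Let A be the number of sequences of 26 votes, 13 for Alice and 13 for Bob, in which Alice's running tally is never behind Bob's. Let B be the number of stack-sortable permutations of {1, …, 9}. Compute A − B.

Reading a vote for the leader as '(' and for the other as ')' turns such a sequence into a balanced string of 13 pairs, so the count is C_13. So A = C_13 = 742900.
Stack-sortable permutations are exactly the 231-avoiding ones, counted by C_n; here n = 9. So B = C_9 = 4862.
A − B = 742900 − 4862 = 738038.

738038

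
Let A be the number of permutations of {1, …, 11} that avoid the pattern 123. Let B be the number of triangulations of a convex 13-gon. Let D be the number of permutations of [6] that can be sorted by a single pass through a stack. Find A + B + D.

117704

Permutations of [n] avoiding any single length-3 pattern are counted by C_n; here n = 11. So A = C_11 = 58786.
A convex 13-gon is triangulated into 11 triangles, and the number of such triangulations is the Catalan number C_{13−2} = C_11. So B = C_11 = 58786.
Stack-sortable permutations are exactly the 231-avoiding ones, counted by C_n; here n = 6. So D = C_6 = 132.
A + B + D = 58786 + 58786 + 132 = 117704.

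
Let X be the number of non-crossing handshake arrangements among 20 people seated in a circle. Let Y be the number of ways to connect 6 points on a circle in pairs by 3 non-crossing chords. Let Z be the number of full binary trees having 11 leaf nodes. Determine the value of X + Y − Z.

Non-crossing handshake pairings of 2n people are counted by C_n; 20 people gives n = 10. So X = C_10 = 16796.
Pairing 6 circle points by 3 non-crossing chords gives C_3 matchings. So Y = C_3 = 5.
Full binary trees with 11 leaves have 11−1 = 10 internal nodes, so there are C_10 of them. So Z = C_10 = 16796.
X + Y − Z = 16796 + 5 − 16796 = 5.

5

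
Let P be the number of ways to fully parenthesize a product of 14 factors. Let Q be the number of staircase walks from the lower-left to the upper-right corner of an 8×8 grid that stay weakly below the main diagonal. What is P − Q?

Ways to associate a product of 14 factors correspond to binary trees on 14 leaves, so the count is C_13. So P = C_13 = 742900.
Sub-diagonal monotone paths from (0,0) to (8,8) biject with Dyck paths of semilength 8, giving C_8. So Q = C_8 = 1430.
P − Q = 742900 − 1430 = 741470.

741470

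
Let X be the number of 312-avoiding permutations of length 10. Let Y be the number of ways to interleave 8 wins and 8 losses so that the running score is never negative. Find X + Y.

For any fixed pattern of length 3, the pattern-avoiding permutations of [10] number C_10. So X = C_10 = 16796.
Reading a vote for the leader as '(' and for the other as ')' turns such a sequence into a balanced string of 8 pairs, so the count is C_8. So Y = C_8 = 1430.
X + Y = 16796 + 1430 = 18226.

18226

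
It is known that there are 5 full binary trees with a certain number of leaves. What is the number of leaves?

Full binary trees with L leaves are counted by C_{L−1}; 5 = C_3.
So the index is 3, and the number of leaves is 3 + 1 = 4.

4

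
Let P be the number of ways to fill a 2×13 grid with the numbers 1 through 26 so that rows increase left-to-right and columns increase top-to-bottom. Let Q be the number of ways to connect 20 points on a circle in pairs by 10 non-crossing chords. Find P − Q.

Standard Young tableaux of shape 2×n are counted by C_n; here n = 13. So P = C_13 = 742900.
Pairing 20 circle points by 10 non-crossing chords gives C_10 matchings. So Q = C_10 = 16796.
P − Q = 742900 − 16796 = 726104.

726104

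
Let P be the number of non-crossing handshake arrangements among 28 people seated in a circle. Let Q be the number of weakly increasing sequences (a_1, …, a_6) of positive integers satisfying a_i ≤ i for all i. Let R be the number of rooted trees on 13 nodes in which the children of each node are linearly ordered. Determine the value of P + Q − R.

2466560

With 28 = 2·14 people, non-crossing handshake pairings are non-crossing perfect matchings on a circle, counted by C_14. So P = C_14 = 2674440.
Weakly increasing sequences with a_i ≤ i biject with Dyck paths of semilength 6, so there are C_6. So Q = C_6 = 132.
A rooted plane tree on 13 nodes has 12 edges, and such trees are counted by C_12. So R = C_12 = 208012.
P + Q − R = 2674440 + 132 − 208012 = 2466560.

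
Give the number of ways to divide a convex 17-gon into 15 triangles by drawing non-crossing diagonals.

9694845

A convex 17-gon is triangulated into 15 triangles, and the number of such triangulations is the Catalan number C_{17−2} = C_15.
C_15 = C_14 · 2(2·14+1)/(14+2) = 2674440 · 58/16 = 9694845.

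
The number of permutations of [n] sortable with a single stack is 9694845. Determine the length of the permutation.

Stack-sortable permutations of [n] are counted by C_n. The Catalan number equal to 9694845 is C_15.

15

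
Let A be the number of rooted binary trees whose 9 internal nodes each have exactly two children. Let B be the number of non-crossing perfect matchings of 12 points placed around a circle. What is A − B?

The number of full binary trees on 9 internal nodes is the Catalan number C_9. So A = C_9 = 4862.
Non-crossing perfect matchings of 2n points on a circle are counted by C_n; with 12 points, n = 6. So B = C_6 = 132.
A − B = 4862 − 132 = 4730.

4730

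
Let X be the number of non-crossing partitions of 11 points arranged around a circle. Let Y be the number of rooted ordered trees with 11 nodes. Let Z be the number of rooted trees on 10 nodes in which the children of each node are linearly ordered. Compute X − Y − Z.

The non-crossing partitions of [11] form a lattice of size C_11. So X = C_11 = 58786.
Rooted ordered (plane) trees on m nodes have m−1 edges and are counted by C_{m−1}; m = 11 gives C_10. So Y = C_10 = 16796.
Rooted ordered (plane) trees on m nodes have m−1 edges and are counted by C_{m−1}; m = 10 gives C_9. So Z = C_9 = 4862.
X − Y − Z = 58786 − 16796 − 4862 = 37128.

37128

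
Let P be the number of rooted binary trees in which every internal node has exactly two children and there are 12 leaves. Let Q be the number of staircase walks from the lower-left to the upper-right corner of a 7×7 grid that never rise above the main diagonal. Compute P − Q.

Full binary trees with 12 leaves have 12−1 = 11 internal nodes, so there are C_11 of them. So P = C_11 = 58786.
Sub-diagonal monotone paths from (0,0) to (7,7) biject with Dyck paths of semilength 7, giving C_7. So Q = C_7 = 429.
P − Q = 58786 − 429 = 58357.

58357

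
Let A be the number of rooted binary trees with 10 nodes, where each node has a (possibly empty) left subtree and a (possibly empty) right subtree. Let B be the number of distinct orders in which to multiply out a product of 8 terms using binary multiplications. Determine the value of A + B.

There are C_n binary search tree shapes on n keys; with n = 10 that is C_10. So A = C_10 = 16796.
Bracketing 8 factors into binary products is counted by C_{8−1} = C_7. So B = C_7 = 429.
A + B = 16796 + 429 = 17225.

17225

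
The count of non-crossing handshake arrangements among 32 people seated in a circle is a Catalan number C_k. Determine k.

With 32 = 2·16 people, non-crossing handshake pairings are non-crossing perfect matchings on a circle, counted by C_16.

16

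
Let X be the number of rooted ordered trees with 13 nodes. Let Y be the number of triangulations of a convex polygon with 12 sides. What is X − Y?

191216

Rooted ordered (plane) trees on m nodes have m−1 edges and are counted by C_{m−1}; m = 13 gives C_12. So X = C_12 = 208012.
Triangulations of a convex m-gon are counted by C_{m−2}; with m = 12 this is C_10. So Y = C_10 = 16796.
X − Y = 208012 − 16796 = 191216.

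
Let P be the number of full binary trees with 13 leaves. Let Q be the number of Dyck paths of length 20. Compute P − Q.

A full binary tree with L leaves has L−1 internal nodes and is counted by C_{L−1}; L = 13 gives C_12. So P = C_12 = 208012.
Dyck paths of semilength n (length 2n) are counted by C_n; here n = 10. So Q = C_10 = 16796.
P − Q = 208012 − 16796 = 191216.

191216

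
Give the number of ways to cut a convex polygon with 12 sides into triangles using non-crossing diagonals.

16796

A convex 12-gon is triangulated into 10 triangles, and the number of such triangulations is the Catalan number C_{12−2} = C_10.
C_10 = 16796.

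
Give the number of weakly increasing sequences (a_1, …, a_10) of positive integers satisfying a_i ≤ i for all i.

Such sub-staircase sequences of length n are counted by C_n; here n = 10.
C_10 = C_9 · 2(2·9+1)/(9+2) = 4862 · 38/11 = 16796.

16796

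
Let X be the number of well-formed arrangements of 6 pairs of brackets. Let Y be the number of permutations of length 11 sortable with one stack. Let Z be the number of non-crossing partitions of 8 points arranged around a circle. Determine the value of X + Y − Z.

Balanced strings of n pairs of brackets are counted by C_n; here n = 6. So X = C_6 = 132.
Stack-sortable permutations are exactly the 231-avoiding ones, counted by C_n; here n = 11. So Y = C_11 = 58786.
The non-crossing partitions of [8] form a lattice of size C_8. So Z = C_8 = 1430.
X + Y − Z = 132 + 58786 − 1430 = 57488.

57488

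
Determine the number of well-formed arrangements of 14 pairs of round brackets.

Balanced strings of n pairs of brackets are counted by C_n; here n = 14.
C_14 = C(28,14)/15 = 40116600/15 = 2674440.

2674440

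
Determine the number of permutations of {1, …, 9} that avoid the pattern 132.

Permutations of [n] avoiding any single length-3 pattern are counted by C_n; here n = 9.
C_9 = C(18,9)/10 = 48620/10 = 4862.

4862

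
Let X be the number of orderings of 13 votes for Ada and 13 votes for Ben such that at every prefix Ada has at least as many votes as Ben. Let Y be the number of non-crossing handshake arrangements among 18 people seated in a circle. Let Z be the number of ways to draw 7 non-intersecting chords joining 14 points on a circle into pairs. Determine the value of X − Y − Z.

737609

Reading a vote for the leader as '(' and for the other as ')' turns such a sequence into a balanced string of 13 pairs, so the count is C_13. So X = C_13 = 742900.
Non-crossing handshake pairings of 2n people are counted by C_n; 18 people gives n = 9. So Y = C_9 = 4862.
Pairing 14 circle points by 7 non-crossing chords gives C_7 matchings. So Z = C_7 = 429.
X − Y − Z = 742900 − 4862 − 429 = 737609.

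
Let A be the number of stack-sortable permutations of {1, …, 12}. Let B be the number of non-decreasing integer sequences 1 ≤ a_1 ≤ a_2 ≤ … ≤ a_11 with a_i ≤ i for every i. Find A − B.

149226

By Knuth's characterisation, the stack-sortable permutations of length 12 are the 231-avoiders, numbering C_12. So A = C_12 = 208012.
Such sub-staircase sequences of length n are counted by C_n; here n = 11. So B = C_11 = 58786.
A − B = 208012 − 58786 = 149226.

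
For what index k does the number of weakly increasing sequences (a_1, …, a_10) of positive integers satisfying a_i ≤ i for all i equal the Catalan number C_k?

Weakly increasing sequences with a_i ≤ i biject with Dyck paths of semilength 10, so there are C_10.

10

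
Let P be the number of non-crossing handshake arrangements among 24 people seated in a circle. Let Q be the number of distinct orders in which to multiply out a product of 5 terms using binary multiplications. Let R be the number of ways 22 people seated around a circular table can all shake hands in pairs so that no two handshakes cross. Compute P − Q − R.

With 24 = 2·12 people, non-crossing handshake pairings are non-crossing perfect matchings on a circle, counted by C_12. So P = C_12 = 208012.
Bracketing 5 factors into binary products is counted by C_{5−1} = C_4. So Q = C_4 = 14.
With 22 = 2·11 people, non-crossing handshake pairings are non-crossing perfect matchings on a circle, counted by C_11. So R = C_11 = 58786.
P − Q − R = 208012 − 14 − 58786 = 149212.

149212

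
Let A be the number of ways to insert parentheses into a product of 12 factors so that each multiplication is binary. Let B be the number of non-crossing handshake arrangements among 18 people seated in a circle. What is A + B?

63648

Bracketing 12 factors into binary products is counted by C_{12−1} = C_11. So A = C_11 = 58786.
Non-crossing handshake pairings of 2n people are counted by C_n; 18 people gives n = 9. So B = C_9 = 4862.
A + B = 58786 + 4862 = 63648.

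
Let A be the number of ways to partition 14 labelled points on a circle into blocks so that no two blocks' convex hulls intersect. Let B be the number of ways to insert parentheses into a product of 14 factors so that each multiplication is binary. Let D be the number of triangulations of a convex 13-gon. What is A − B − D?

Non-crossing partitions of an n-element set are counted by C_n; here n = 14. So A = C_14 = 2674440.
Bracketing 14 factors into binary products is counted by C_{14−1} = C_13. So B = C_13 = 742900.
The number of triangulations of a 13-gon is the Catalan number C_11 (index = sides − 2). So D = C_11 = 58786.
A − B − D = 2674440 − 742900 − 58786 = 1872754.

1872754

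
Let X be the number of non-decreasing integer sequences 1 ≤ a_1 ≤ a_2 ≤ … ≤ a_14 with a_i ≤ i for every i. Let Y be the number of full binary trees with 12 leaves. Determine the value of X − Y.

2615654

Weakly increasing sequences with a_i ≤ i biject with Dyck paths of semilength 14, so there are C_14. So X = C_14 = 2674440.
A full binary tree with L leaves has L−1 internal nodes and is counted by C_{L−1}; L = 12 gives C_11. So Y = C_11 = 58786.
X − Y = 2674440 − 58786 = 2615654.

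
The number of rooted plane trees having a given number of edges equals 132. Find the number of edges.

Rooted ordered trees with n edges are counted by C_n; 132 = C_6.

6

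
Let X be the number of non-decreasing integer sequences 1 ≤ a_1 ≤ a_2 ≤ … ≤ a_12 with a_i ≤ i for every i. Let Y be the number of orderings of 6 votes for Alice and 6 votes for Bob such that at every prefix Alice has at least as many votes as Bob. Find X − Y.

207880

Weakly increasing sequences with a_i ≤ i biject with Dyck paths of semilength 12, so there are C_12. So X = C_12 = 208012.
Reading a vote for the leader as '(' and for the other as ')' turns such a sequence into a balanced string of 6 pairs, so the count is C_6. So Y = C_6 = 132.
X − Y = 208012 − 132 = 207880.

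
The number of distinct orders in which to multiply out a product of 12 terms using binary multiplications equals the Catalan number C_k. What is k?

11

Ways to associate a product of 12 factors correspond to binary trees on 12 leaves, so the count is C_11.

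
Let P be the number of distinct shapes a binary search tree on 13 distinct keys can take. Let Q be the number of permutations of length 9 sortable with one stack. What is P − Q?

Binary trees (left/right distinguished) on n nodes are counted by C_n; here n = 13. So P = C_13 = 742900.
By Knuth's characterisation, the stack-sortable permutations of length 9 are the 231-avoiders, numbering C_9. So Q = C_9 = 4862.
P − Q = 742900 − 4862 = 738038.

738038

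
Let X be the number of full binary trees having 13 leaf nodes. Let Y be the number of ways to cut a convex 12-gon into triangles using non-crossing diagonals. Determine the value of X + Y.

224808

A full binary tree with L leaves has L−1 internal nodes and is counted by C_{L−1}; L = 13 gives C_12. So X = C_12 = 208012.
Triangulations of a convex m-gon are counted by C_{m−2}; with m = 12 this is C_10. So Y = C_10 = 16796.
X + Y = 208012 + 16796 = 224808.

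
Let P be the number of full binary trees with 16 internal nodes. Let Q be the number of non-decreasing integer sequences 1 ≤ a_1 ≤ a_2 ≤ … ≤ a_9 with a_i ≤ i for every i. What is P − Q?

The number of full binary trees on 16 internal nodes is the Catalan number C_16. So P = C_16 = 35357670.
Such sub-staircase sequences of length n are counted by C_n; here n = 9. So Q = C_9 = 4862.
P − Q = 35357670 − 4862 = 35352808.

35352808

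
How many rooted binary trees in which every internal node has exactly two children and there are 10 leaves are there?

4862

Full binary trees with 10 leaves have 10−1 = 9 internal nodes, so there are C_9 of them.
C_9 = C_8 · 2(2·8+1)/(8+2) = 1430 · 34/10 = 4862.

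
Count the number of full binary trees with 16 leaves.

9694845

A full binary tree with L leaves has L−1 internal nodes and is counted by C_{L−1}; L = 16 gives C_15.
C_15 = C(30,15)/16 = 155117520/16 = 9694845.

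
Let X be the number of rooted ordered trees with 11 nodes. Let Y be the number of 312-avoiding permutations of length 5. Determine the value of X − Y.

16754

A rooted plane tree on 11 nodes has 10 edges, and such trees are counted by C_10. So X = C_10 = 16796.
For any fixed pattern of length 3, the pattern-avoiding permutations of [5] number C_5. So Y = C_5 = 42.
X − Y = 16796 − 42 = 16754.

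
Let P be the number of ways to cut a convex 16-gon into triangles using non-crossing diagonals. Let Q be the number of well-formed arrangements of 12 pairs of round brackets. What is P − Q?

The number of triangulations of a 16-gon is the Catalan number C_14 (index = sides − 2). So P = C_14 = 2674440.
With 12 pairs the number of balanced bracket strings is the Catalan number C_12. So Q = C_12 = 208012.
P − Q = 2674440 − 208012 = 2466428.

2466428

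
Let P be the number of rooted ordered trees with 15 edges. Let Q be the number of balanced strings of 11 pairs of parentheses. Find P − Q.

A rooted plane tree with 15 edges has 16 nodes, and the count is C_15. So P = C_15 = 9694845.
A balanced arrangement of 11 bracket pairs is a Dyck word of semilength 11, so the count is C_11. So Q = C_11 = 58786.
P − Q = 9694845 − 58786 = 9636059.

9636059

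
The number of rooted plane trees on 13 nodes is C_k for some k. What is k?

A rooted plane tree on 13 nodes has 12 edges, and such trees are counted by C_12.

12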